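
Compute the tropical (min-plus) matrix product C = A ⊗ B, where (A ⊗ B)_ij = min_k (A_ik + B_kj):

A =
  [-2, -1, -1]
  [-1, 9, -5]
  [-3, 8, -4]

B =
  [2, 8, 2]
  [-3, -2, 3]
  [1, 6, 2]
A ⊗ B =
  [-4, -3, 0]
  [-4, 1, -3]
  [-3, 2, -2]

Apply the min-plus product entry-by-entry:
  C[0][0] = min over k of (A[0][0] + B[0][0] = -2 + 2 = 0, A[0][1] + B[1][0] = -1 + -3 = -4, A[0][2] + B[2][0] = -1 + 1 = 0) = -4 (attained at k = 1)
  C[0][1] = min over k of (A[0][0] + B[0][1] = -2 + 8 = 6, A[0][1] + B[1][1] = -1 + -2 = -3, A[0][2] + B[2][1] = -1 + 6 = 5) = -3 (attained at k = 1)
  C[0][2] = min over k of (A[0][0] + B[0][2] = -2 + 2 = 0, A[0][1] + B[1][2] = -1 + 3 = 2, A[0][2] + B[2][2] = -1 + 2 = 1) = 0 (attained at k = 0)
  C[1][0] = min over k of (A[1][0] + B[0][0] = -1 + 2 = 1, A[1][1] + B[1][0] = 9 + -3 = 6, A[1][2] + B[2][0] = -5 + 1 = -4) = -4 (attained at k = 2)
  C[1][1] = min over k of (A[1][0] + B[0][1] = -1 + 8 = 7, A[1][1] + B[1][1] = 9 + -2 = 7, A[1][2] + B[2][1] = -5 + 6 = 1) = 1 (attained at k = 2)
  C[1][2] = min over k of (A[1][0] + B[0][2] = -1 + 2 = 1, A[1][1] + B[1][2] = 9 + 3 = 12, A[1][2] + B[2][2] = -5 + 2 = -3) = -3 (attained at k = 2)
  C[2][0] = min over k of (A[2][0] + B[0][0] = -3 + 2 = -1, A[2][1] + B[1][0] = 8 + -3 = 5, A[2][2] + B[2][0] = -4 + 1 = -3) = -3 (attained at k = 2)
  C[2][1] = min over k of (A[2][0] + B[0][1] = -3 + 8 = 5, A[2][1] + B[1][1] = 8 + -2 = 6, A[2][2] + B[2][1] = -4 + 6 = 2) = 2 (attained at k = 2)
  C[2][2] = min over k of (A[2][0] + B[0][2] = -3 + 2 = -1, A[2][1] + B[1][2] = 8 + 3 = 11, A[2][2] + B[2][2] = -4 + 2 = -2) = -2 (attained at k = 2)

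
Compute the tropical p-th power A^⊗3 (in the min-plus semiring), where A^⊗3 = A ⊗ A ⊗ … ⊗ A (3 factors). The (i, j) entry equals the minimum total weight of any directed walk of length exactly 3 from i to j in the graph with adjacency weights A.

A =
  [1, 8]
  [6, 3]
A^⊗3 =
  [3, 10]
  [8, 9]

Each entry (A^⊗3)_ij equals the minimum over all length-3 walks i = v_0 → v_1 → … → v_3 = j of Σ_t A[v_t][v_{t+1}]. For example, for (i, j) = (0, 1) we minimise over 4 possible intermediate vertex sequences; the minimum is 10, attained along the walk 0 → 0 → 0 → 1.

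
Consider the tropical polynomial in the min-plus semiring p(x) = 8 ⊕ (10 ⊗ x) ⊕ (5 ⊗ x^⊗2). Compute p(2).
p(2) = 8

A tropical monomial a ⊗ x^⊗i evaluates to a + i · x. Evaluating each term at x = 2:
  Term 0 contributes 8 + 0 · 2 = 8
  Term 1 contributes 10 + 1 · 2 = 12
  Term 2 contributes 5 + 2 · 2 = 9
p(2) = ⊕ of these = min[8, 12, 9] = 8.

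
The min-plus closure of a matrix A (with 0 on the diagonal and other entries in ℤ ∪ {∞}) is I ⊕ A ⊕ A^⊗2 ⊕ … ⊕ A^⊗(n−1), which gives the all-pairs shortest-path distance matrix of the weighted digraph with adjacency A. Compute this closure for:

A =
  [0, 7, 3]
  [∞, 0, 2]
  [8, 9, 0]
Closure =
  [0, 7, 3]
  [10, 0, 2]
  [8, 9, 0]

This is the Floyd-Warshall all-pairs shortest-path computation. For each intermediate vertex k = 0, 1, …, 2, update dist[i][j] ← min(dist[i][j], dist[i][k] + dist[k][j]). The final matrix gives, for each (i, j), the minimum total weight of any directed path from i to j (possibly empty when i = j).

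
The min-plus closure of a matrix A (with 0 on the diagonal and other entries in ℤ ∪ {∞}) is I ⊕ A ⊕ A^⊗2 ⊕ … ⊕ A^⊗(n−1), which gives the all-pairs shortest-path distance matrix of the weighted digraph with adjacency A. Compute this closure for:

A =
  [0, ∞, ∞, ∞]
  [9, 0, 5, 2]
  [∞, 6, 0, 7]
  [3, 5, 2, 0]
Closure =
  [0, ∞, ∞, ∞]
  [5, 0, 4, 2]
  [10, 6, 0, 7]
  [3, 5, 2, 0]

This is the Floyd-Warshall all-pairs shortest-path computation. For each intermediate vertex k = 0, 1, …, 3, update dist[i][j] ← min(dist[i][j], dist[i][k] + dist[k][j]). The final matrix gives, for each (i, j), the minimum total weight of any directed path from i to j (possibly empty when i = j).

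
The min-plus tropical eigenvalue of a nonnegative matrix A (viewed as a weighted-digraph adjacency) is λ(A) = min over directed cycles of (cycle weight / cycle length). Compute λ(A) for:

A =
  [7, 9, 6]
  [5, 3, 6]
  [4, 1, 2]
λ(A) = 2

Enumerate directed cycles and compute their means (weight / length). Sample:
  cycle 0 → 0: weight = 7, length = 1, mean = 7/1 ≈ 7.000
  cycle 1 → 1: weight = 3, length = 1, mean = 3/1 ≈ 3.000
  cycle 2 → 2: weight = 2, length = 1, mean = 2/1 ≈ 2.000
  cycle 0 → 1 → 0: weight = 14, length = 2, mean = 14/2 ≈ 7.000
  cycle 0 → 2 → 0: weight = 10, length = 2, mean = 10/2 ≈ 5.000
  cycle 1 → 0 → 1: weight = 14, length = 2, mean = 14/2 ≈ 7.000
Minimum mean = 2.000, attained e.g. along the cycle 2 → 2 with weight 2 and length 1. So λ(A) = 2/1 = 2.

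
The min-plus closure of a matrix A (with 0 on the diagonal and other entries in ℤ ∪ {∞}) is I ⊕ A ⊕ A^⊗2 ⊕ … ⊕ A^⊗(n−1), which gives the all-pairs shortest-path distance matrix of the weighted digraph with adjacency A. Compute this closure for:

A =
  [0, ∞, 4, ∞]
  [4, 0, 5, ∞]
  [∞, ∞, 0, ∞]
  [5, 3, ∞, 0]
Closure =
  [0, ∞, 4, ∞]
  [4, 0, 5, ∞]
  [∞, ∞, 0, ∞]
  [5, 3, 8, 0]

This is the Floyd-Warshall all-pairs shortest-path computation. For each intermediate vertex k = 0, 1, …, 3, update dist[i][j] ← min(dist[i][j], dist[i][k] + dist[k][j]). The final matrix gives, for each (i, j), the minimum total weight of any directed path from i to j (possibly empty when i = j).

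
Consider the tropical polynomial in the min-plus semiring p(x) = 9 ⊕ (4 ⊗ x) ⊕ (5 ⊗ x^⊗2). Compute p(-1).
p(-1) = 3

A tropical monomial a ⊗ x^⊗i evaluates to a + i · x. Evaluating each term at x = -1:
  Term 0 contributes 9 + 0 · -1 = 9
  Term 1 contributes 4 + 1 · -1 = 3
  Term 2 contributes 5 + 2 · -1 = 3
p(-1) = ⊕ of these = min[9, 3, 3] = 3.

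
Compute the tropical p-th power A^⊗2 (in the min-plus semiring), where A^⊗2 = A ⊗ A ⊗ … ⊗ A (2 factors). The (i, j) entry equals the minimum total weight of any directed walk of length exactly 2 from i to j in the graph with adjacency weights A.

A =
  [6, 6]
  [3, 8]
A^⊗2 =
  [9, 12]
  [9, 9]

Each entry (A^⊗2)_ij equals the minimum over all length-2 walks i = v_0 → v_1 → … → v_2 = j of Σ_t A[v_t][v_{t+1}]. For example, for (i, j) = (0, 1) we minimise over 2 possible intermediate vertex sequences; the minimum is 12, attained along the walk 0 → 0 → 1.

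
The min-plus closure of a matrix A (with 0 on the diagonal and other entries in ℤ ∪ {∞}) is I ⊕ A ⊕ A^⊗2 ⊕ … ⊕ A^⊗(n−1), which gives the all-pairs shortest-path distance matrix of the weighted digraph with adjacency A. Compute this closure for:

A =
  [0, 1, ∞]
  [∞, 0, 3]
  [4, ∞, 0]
Closure =
  [0, 1, 4]
  [7, 0, 3]
  [4, 5, 0]

This is the Floyd-Warshall all-pairs shortest-path computation. For each intermediate vertex k = 0, 1, …, 2, update dist[i][j] ← min(dist[i][j], dist[i][k] + dist[k][j]). The final matrix gives, for each (i, j), the minimum total weight of any directed path from i to j (possibly empty when i = j).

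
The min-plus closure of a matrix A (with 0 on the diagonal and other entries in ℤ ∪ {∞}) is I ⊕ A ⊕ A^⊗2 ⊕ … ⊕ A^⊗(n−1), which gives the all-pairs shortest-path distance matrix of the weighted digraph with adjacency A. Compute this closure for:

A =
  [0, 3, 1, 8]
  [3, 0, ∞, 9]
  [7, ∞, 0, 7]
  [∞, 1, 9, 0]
Closure =
  [0, 3, 1, 8]
  [3, 0, 4, 9]
  [7, 8, 0, 7]
  [4, 1, 5, 0]

This is the Floyd-Warshall all-pairs shortest-path computation. For each intermediate vertex k = 0, 1, …, 3, update dist[i][j] ← min(dist[i][j], dist[i][k] + dist[k][j]). The final matrix gives, for each (i, j), the minimum total weight of any directed path from i to j (possibly empty when i = j).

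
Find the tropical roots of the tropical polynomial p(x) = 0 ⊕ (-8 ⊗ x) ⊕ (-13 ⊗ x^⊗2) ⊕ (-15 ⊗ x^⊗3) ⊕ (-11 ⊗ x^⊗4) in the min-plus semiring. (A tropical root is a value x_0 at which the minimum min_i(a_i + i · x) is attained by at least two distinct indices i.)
Roots: {-4, 2, 5, 8}

Each tropical root is a break point of the lower envelope of the lines y = a_i + i · x (there are 5 lines, with slopes 0, 1, ..., 4). Only the lines that attain the minimum somewhere contribute to roots; other lines are dominated. Here the surviving (envelope) indices are i = 4, i = 3, i = 2, i = 1, i = 0.
Intersections between consecutive envelope lines give the roots: for adjacent envelope indices i < j the intersection is x = (a_i − a_j) / (j − i). Reading off the sorted break points: {-4, 2, 5, 8}.
Verification: at each break x_0, at least two indices attain the minimum of min_i(a_i + i · x_0).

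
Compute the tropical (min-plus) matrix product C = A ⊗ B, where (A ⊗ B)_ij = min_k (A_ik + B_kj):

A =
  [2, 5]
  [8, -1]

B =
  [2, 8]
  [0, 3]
A ⊗ B =
  [4, 8]
  [-1, 2]

Apply the min-plus product entry-by-entry:
  C[0][0] = min over k of (A[0][0] + B[0][0] = 2 + 2 = 4, A[0][1] + B[1][0] = 5 + 0 = 5) = 4 (attained at k = 0)
  C[0][1] = min over k of (A[0][0] + B[0][1] = 2 + 8 = 10, A[0][1] + B[1][1] = 5 + 3 = 8) = 8 (attained at k = 1)
  C[1][0] = min over k of (A[1][0] + B[0][0] = 8 + 2 = 10, A[1][1] + B[1][0] = -1 + 0 = -1) = -1 (attained at k = 1)
  C[1][1] = min over k of (A[1][0] + B[0][1] = 8 + 8 = 16, A[1][1] + B[1][1] = -1 + 3 = 2) = 2 (attained at k = 1)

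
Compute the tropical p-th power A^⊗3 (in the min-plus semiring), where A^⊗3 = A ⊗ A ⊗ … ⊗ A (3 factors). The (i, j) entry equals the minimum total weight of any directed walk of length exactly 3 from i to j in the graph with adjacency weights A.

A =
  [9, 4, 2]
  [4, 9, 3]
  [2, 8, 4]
A^⊗3 =
  [8, 8, 6]
  [8, 9, 7]
  [6, 10, 8]

Each entry (A^⊗3)_ij equals the minimum over all length-3 walks i = v_0 → v_1 → … → v_3 = j of Σ_t A[v_t][v_{t+1}]. For example, for (i, j) = (0, 2) we minimise over 9 possible intermediate vertex sequences; the minimum is 6, attained along the walk 0 → 2 → 0 → 2.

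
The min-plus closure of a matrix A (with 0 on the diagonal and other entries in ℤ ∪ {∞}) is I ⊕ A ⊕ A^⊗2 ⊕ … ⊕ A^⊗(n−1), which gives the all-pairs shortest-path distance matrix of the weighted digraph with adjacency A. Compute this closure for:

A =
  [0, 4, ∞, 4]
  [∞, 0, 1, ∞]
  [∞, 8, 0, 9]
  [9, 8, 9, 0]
Closure =
  [0, 4, 5, 4]
  [19, 0, 1, 10]
  [18, 8, 0, 9]
  [9, 8, 9, 0]

This is the Floyd-Warshall all-pairs shortest-path computation. For each intermediate vertex k = 0, 1, …, 3, update dist[i][j] ← min(dist[i][j], dist[i][k] + dist[k][j]). The final matrix gives, for each (i, j), the minimum total weight of any directed path from i to j (possibly empty when i = j).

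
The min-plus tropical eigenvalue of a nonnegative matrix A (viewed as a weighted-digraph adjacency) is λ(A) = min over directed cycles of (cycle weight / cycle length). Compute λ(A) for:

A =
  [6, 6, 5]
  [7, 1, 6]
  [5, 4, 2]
λ(A) = 1

Enumerate directed cycles and compute their means (weight / length). Sample:
  cycle 0 → 0: weight = 6, length = 1, mean = 6/1 ≈ 6.000
  cycle 1 → 1: weight = 1, length = 1, mean = 1/1 ≈ 1.000
  cycle 2 → 2: weight = 2, length = 1, mean = 2/1 ≈ 2.000
  cycle 0 → 1 → 0: weight = 13, length = 2, mean = 13/2 ≈ 6.500
  cycle 0 → 2 → 0: weight = 10, length = 2, mean = 10/2 ≈ 5.000
  cycle 1 → 0 → 1: weight = 13, length = 2, mean = 13/2 ≈ 6.500
Minimum mean = 1.000, attained e.g. along the cycle 1 → 1 with weight 1 and length 1. So λ(A) = 1/1 = 1.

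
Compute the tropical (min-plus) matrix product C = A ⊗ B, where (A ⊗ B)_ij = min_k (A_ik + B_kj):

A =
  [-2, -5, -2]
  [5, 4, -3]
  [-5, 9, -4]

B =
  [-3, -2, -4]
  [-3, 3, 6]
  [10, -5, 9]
A ⊗ B =
  [-8, -7, -6]
  [1, -8, 1]
  [-8, -9, -9]

Apply the min-plus product entry-by-entry:
  C[0][0] = min over k of (A[0][0] + B[0][0] = -2 + -3 = -5, A[0][1] + B[1][0] = -5 + -3 = -8, A[0][2] + B[2][0] = -2 + 10 = 8) = -8 (attained at k = 1)
  C[0][1] = min over k of (A[0][0] + B[0][1] = -2 + -2 = -4, A[0][1] + B[1][1] = -5 + 3 = -2, A[0][2] + B[2][1] = -2 + -5 = -7) = -7 (attained at k = 2)
  C[0][2] = min over k of (A[0][0] + B[0][2] = -2 + -4 = -6, A[0][1] + B[1][2] = -5 + 6 = 1, A[0][2] + B[2][2] = -2 + 9 = 7) = -6 (attained at k = 0)
  C[1][0] = min over k of (A[1][0] + B[0][0] = 5 + -3 = 2, A[1][1] + B[1][0] = 4 + -3 = 1, A[1][2] + B[2][0] = -3 + 10 = 7) = 1 (attained at k = 1)
  C[1][1] = min over k of (A[1][0] + B[0][1] = 5 + -2 = 3, A[1][1] + B[1][1] = 4 + 3 = 7, A[1][2] + B[2][1] = -3 + -5 = -8) = -8 (attained at k = 2)
  C[1][2] = min over k of (A[1][0] + B[0][2] = 5 + -4 = 1, A[1][1] + B[1][2] = 4 + 6 = 10, A[1][2] + B[2][2] = -3 + 9 = 6) = 1 (attained at k = 0)
  C[2][0] = min over k of (A[2][0] + B[0][0] = -5 + -3 = -8, A[2][1] + B[1][0] = 9 + -3 = 6, A[2][2] + B[2][0] = -4 + 10 = 6) = -8 (attained at k = 0)
  C[2][1] = min over k of (A[2][0] + B[0][1] = -5 + -2 = -7, A[2][1] + B[1][1] = 9 + 3 = 12, A[2][2] + B[2][1] = -4 + -5 = -9) = -9 (attained at k = 2)
  C[2][2] = min over k of (A[2][0] + B[0][2] = -5 + -4 = -9, A[2][1] + B[1][2] = 9 + 6 = 15, A[2][2] + B[2][2] = -4 + 9 = 5) = -9 (attained at k = 0)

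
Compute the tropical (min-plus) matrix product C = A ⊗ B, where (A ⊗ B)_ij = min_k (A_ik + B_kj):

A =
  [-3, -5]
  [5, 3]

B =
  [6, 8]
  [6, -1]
A ⊗ B =
  [1, -6]
  [9, 2]

Apply the min-plus product entry-by-entry:
  C[0][0] = min over k of (A[0][0] + B[0][0] = -3 + 6 = 3, A[0][1] + B[1][0] = -5 + 6 = 1) = 1 (attained at k = 1)
  C[0][1] = min over k of (A[0][0] + B[0][1] = -3 + 8 = 5, A[0][1] + B[1][1] = -5 + -1 = -6) = -6 (attained at k = 1)
  C[1][0] = min over k of (A[1][0] + B[0][0] = 5 + 6 = 11, A[1][1] + B[1][0] = 3 + 6 = 9) = 9 (attained at k = 1)
  C[1][1] = min over k of (A[1][0] + B[0][1] = 5 + 8 = 13, A[1][1] + B[1][1] = 3 + -1 = 2) = 2 (attained at k = 1)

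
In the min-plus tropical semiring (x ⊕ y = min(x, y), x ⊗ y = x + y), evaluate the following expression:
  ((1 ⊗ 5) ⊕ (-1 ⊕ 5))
((1 ⊗ 5) ⊕ (-1 ⊕ 5)) = -1

Expand innermost to outermost. Recall ⊕ takes the minimum of its arguments and ⊗ takes their sum. Working out the expression ((1 ⊗ 5) ⊕ (-1 ⊕ 5)) gives -1.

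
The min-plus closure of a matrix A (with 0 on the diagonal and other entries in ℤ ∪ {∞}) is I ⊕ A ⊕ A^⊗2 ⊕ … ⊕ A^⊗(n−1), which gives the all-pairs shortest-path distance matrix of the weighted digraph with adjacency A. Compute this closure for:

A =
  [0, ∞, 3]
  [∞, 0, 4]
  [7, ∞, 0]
Closure =
  [0, ∞, 3]
  [11, 0, 4]
  [7, ∞, 0]

This is the Floyd-Warshall all-pairs shortest-path computation. For each intermediate vertex k = 0, 1, …, 2, update dist[i][j] ← min(dist[i][j], dist[i][k] + dist[k][j]). The final matrix gives, for each (i, j), the minimum total weight of any directed path from i to j (possibly empty when i = j).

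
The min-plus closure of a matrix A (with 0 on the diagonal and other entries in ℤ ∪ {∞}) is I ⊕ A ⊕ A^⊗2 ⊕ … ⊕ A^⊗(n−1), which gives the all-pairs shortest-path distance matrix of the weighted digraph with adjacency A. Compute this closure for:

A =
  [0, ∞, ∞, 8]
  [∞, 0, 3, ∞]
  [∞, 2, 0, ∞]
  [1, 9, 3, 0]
Closure =
  [0, 13, 11, 8]
  [∞, 0, 3, ∞]
  [∞, 2, 0, ∞]
  [1, 5, 3, 0]

This is the Floyd-Warshall all-pairs shortest-path computation. For each intermediate vertex k = 0, 1, …, 3, update dist[i][j] ← min(dist[i][j], dist[i][k] + dist[k][j]). The final matrix gives, for each (i, j), the minimum total weight of any directed path from i to j (possibly empty when i = j).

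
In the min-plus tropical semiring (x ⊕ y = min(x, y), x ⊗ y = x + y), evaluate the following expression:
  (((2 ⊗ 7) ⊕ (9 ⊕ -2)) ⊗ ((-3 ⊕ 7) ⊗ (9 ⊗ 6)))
(((2 ⊗ 7) ⊕ (9 ⊕ -2)) ⊗ ((-3 ⊕ 7) ⊗ (9 ⊗ 6))) = 10

Expand innermost to outermost. Recall ⊕ takes the minimum of its arguments and ⊗ takes their sum. Working out the expression (((2 ⊗ 7) ⊕ (9 ⊕ -2)) ⊗ ((-3 ⊕ 7) ⊗ (9 ⊗ 6))) gives 10.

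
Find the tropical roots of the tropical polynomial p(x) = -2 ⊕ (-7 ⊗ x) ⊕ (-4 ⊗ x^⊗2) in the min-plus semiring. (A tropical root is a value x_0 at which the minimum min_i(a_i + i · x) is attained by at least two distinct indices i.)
Roots: {-3, 5}

Each tropical root is a break point of the lower envelope of the lines y = a_i + i · x (there are 3 lines, with slopes 0, 1, ..., 2). Only the lines that attain the minimum somewhere contribute to roots; other lines are dominated. Here the surviving (envelope) indices are i = 2, i = 1, i = 0.
Intersections between consecutive envelope lines give the roots: for adjacent envelope indices i < j the intersection is x = (a_i − a_j) / (j − i). Reading off the sorted break points: {-3, 5}.
Verification: at each break x_0, at least two indices attain the minimum of min_i(a_i + i · x_0).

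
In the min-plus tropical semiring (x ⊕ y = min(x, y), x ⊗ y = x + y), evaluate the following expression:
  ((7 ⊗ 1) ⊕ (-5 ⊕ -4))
((7 ⊗ 1) ⊕ (-5 ⊕ -4)) = -5

Expand innermost to outermost. Recall ⊕ takes the minimum of its arguments and ⊗ takes their sum. Working out the expression ((7 ⊗ 1) ⊕ (-5 ⊕ -4)) gives -5.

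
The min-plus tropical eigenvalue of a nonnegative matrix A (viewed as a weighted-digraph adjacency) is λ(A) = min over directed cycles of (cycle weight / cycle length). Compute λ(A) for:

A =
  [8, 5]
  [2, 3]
λ(A) = 3

Enumerate directed cycles and compute their means (weight / length). Sample:
  cycle 0 → 0: weight = 8, length = 1, mean = 8/1 ≈ 8.000
  cycle 1 → 1: weight = 3, length = 1, mean = 3/1 ≈ 3.000
  cycle 0 → 1 → 0: weight = 7, length = 2, mean = 7/2 ≈ 3.500
  cycle 1 → 0 → 1: weight = 7, length = 2, mean = 7/2 ≈ 3.500
Minimum mean = 3.000, attained e.g. along the cycle 1 → 1 with weight 3 and length 1. So λ(A) = 3/1 = 3.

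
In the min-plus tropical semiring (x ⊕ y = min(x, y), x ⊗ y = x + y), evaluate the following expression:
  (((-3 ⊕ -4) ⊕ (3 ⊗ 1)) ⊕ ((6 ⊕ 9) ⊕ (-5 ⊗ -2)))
(((-3 ⊕ -4) ⊕ (3 ⊗ 1)) ⊕ ((6 ⊕ 9) ⊕ (-5 ⊗ -2))) = -7

Expand innermost to outermost. Recall ⊕ takes the minimum of its arguments and ⊗ takes their sum. Working out the expression (((-3 ⊕ -4) ⊕ (3 ⊗ 1)) ⊕ ((6 ⊕ 9) ⊕ (-5 ⊗ -2))) gives -7.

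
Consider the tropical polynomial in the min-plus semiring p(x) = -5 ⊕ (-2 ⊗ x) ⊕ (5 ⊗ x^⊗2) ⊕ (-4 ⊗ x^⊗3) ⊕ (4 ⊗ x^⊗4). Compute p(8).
p(8) = -5

A tropical monomial a ⊗ x^⊗i evaluates to a + i · x. Evaluating each term at x = 8:
  Term 0 contributes -5 + 0 · 8 = -5
  Term 1 contributes -2 + 1 · 8 = 6
  Term 2 contributes 5 + 2 · 8 = 21
  Term 3 contributes -4 + 3 · 8 = 20
  Term 4 contributes 4 + 4 · 8 = 36
p(8) = ⊕ of these = min[-5, 6, 21, 20, 36] = -5.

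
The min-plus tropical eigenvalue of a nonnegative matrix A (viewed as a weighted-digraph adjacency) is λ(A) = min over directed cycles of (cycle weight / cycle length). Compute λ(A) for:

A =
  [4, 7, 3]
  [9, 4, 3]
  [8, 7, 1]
λ(A) = 1

Enumerate directed cycles and compute their means (weight / length). Sample:
  cycle 0 → 0: weight = 4, length = 1, mean = 4/1 ≈ 4.000
  cycle 1 → 1: weight = 4, length = 1, mean = 4/1 ≈ 4.000
  cycle 2 → 2: weight = 1, length = 1, mean = 1/1 ≈ 1.000
  cycle 0 → 1 → 0: weight = 16, length = 2, mean = 16/2 ≈ 8.000
  cycle 0 → 2 → 0: weight = 11, length = 2, mean = 11/2 ≈ 5.500
  cycle 1 → 0 → 1: weight = 16, length = 2, mean = 16/2 ≈ 8.000
Minimum mean = 1.000, attained e.g. along the cycle 2 → 2 with weight 1 and length 1. So λ(A) = 1/1 = 1.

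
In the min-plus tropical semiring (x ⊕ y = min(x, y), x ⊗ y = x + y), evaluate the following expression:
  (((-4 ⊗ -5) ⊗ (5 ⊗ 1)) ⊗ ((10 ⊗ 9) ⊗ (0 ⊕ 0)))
(((-4 ⊗ -5) ⊗ (5 ⊗ 1)) ⊗ ((10 ⊗ 9) ⊗ (0 ⊕ 0))) = 16

Expand innermost to outermost. Recall ⊕ takes the minimum of its arguments and ⊗ takes their sum. Working out the expression (((-4 ⊗ -5) ⊗ (5 ⊗ 1)) ⊗ ((10 ⊗ 9) ⊗ (0 ⊕ 0))) gives 16.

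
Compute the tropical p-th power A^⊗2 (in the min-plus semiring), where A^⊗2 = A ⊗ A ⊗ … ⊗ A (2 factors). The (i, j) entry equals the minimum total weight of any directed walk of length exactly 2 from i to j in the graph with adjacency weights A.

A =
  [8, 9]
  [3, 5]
A^⊗2 =
  [12, 14]
  [8, 10]

Each entry (A^⊗2)_ij equals the minimum over all length-2 walks i = v_0 → v_1 → … → v_2 = j of Σ_t A[v_t][v_{t+1}]. For example, for (i, j) = (0, 1) we minimise over 2 possible intermediate vertex sequences; the minimum is 14, attained along the walk 0 → 1 → 1.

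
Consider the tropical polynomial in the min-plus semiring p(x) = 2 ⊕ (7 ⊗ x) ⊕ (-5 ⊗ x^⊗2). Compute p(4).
p(4) = 2

A tropical monomial a ⊗ x^⊗i evaluates to a + i · x. Evaluating each term at x = 4:
  Term 0 contributes 2 + 0 · 4 = 2
  Term 1 contributes 7 + 1 · 4 = 11
  Term 2 contributes -5 + 2 · 4 = 3
p(4) = ⊕ of these = min[2, 11, 3] = 2.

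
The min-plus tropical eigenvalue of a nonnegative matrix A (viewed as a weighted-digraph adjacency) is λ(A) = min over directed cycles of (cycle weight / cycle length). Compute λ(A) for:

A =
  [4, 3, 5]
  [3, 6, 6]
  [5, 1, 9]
λ(A) = 3

Enumerate directed cycles and compute their means (weight / length). Sample:
  cycle 0 → 0: weight = 4, length = 1, mean = 4/1 ≈ 4.000
  cycle 1 → 1: weight = 6, length = 1, mean = 6/1 ≈ 6.000
  cycle 2 → 2: weight = 9, length = 1, mean = 9/1 ≈ 9.000
  cycle 0 → 1 → 0: weight = 6, length = 2, mean = 6/2 ≈ 3.000
  cycle 0 → 2 → 0: weight = 10, length = 2, mean = 10/2 ≈ 5.000
  cycle 1 → 0 → 1: weight = 6, length = 2, mean = 6/2 ≈ 3.000
Minimum mean = 3.000, attained e.g. along the cycle 0 → 1 → 0 with weight 6 and length 2. So λ(A) = 6/2 = 3.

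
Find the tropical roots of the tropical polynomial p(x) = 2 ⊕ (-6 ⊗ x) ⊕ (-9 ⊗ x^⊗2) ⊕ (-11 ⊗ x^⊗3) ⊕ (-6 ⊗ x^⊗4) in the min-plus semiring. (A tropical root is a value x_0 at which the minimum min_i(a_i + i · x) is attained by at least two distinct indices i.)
Roots: {-5, 2, 3, 8}

Each tropical root is a break point of the lower envelope of the lines y = a_i + i · x (there are 5 lines, with slopes 0, 1, ..., 4). Only the lines that attain the minimum somewhere contribute to roots; other lines are dominated. Here the surviving (envelope) indices are i = 4, i = 3, i = 2, i = 1, i = 0.
Intersections between consecutive envelope lines give the roots: for adjacent envelope indices i < j the intersection is x = (a_i − a_j) / (j − i). Reading off the sorted break points: {-5, 2, 3, 8}.
Verification: at each break x_0, at least two indices attain the minimum of min_i(a_i + i · x_0).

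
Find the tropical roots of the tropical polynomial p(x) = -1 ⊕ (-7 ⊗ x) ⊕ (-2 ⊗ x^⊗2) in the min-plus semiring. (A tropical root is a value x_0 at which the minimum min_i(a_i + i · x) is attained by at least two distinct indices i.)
Roots: {-5, 6}

Each tropical root is a break point of the lower envelope of the lines y = a_i + i · x (there are 3 lines, with slopes 0, 1, ..., 2). Only the lines that attain the minimum somewhere contribute to roots; other lines are dominated. Here the surviving (envelope) indices are i = 2, i = 1, i = 0.
Intersections between consecutive envelope lines give the roots: for adjacent envelope indices i < j the intersection is x = (a_i − a_j) / (j − i). Reading off the sorted break points: {-5, 6}.
Verification: at each break x_0, at least two indices attain the minimum of min_i(a_i + i · x_0).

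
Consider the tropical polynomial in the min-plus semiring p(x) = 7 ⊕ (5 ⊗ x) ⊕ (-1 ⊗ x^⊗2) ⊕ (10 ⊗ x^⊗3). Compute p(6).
p(6) = 7

A tropical monomial a ⊗ x^⊗i evaluates to a + i · x. Evaluating each term at x = 6:
  Term 0 contributes 7 + 0 · 6 = 7
  Term 1 contributes 5 + 1 · 6 = 11
  Term 2 contributes -1 + 2 · 6 = 11
  Term 3 contributes 10 + 3 · 6 = 28
p(6) = ⊕ of these = min[7, 11, 11, 28] = 7.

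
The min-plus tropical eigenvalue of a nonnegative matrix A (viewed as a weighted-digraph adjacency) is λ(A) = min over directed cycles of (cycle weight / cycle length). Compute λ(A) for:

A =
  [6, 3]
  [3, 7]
λ(A) = 3

Enumerate directed cycles and compute their means (weight / length). Sample:
  cycle 0 → 0: weight = 6, length = 1, mean = 6/1 ≈ 6.000
  cycle 1 → 1: weight = 7, length = 1, mean = 7/1 ≈ 7.000
  cycle 0 → 1 → 0: weight = 6, length = 2, mean = 6/2 ≈ 3.000
  cycle 1 → 0 → 1: weight = 6, length = 2, mean = 6/2 ≈ 3.000
Minimum mean = 3.000, attained e.g. along the cycle 0 → 1 → 0 with weight 6 and length 2. So λ(A) = 6/2 = 3.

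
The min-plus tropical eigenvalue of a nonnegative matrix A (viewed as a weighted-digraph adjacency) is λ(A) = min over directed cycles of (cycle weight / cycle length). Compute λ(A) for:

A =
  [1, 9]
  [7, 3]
λ(A) = 1

Enumerate directed cycles and compute their means (weight / length). Sample:
  cycle 0 → 0: weight = 1, length = 1, mean = 1/1 ≈ 1.000
  cycle 1 → 1: weight = 3, length = 1, mean = 3/1 ≈ 3.000
  cycle 0 → 1 → 0: weight = 16, length = 2, mean = 16/2 ≈ 8.000
  cycle 1 → 0 → 1: weight = 16, length = 2, mean = 16/2 ≈ 8.000
Minimum mean = 1.000, attained e.g. along the cycle 0 → 0 with weight 1 and length 1. So λ(A) = 1/1 = 1.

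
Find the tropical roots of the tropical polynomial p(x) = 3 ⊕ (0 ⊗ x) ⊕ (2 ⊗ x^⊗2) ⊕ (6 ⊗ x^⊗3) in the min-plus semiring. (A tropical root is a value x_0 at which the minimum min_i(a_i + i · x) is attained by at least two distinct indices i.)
Roots: {-4, -2, 3}

Each tropical root is a break point of the lower envelope of the lines y = a_i + i · x (there are 4 lines, with slopes 0, 1, ..., 3). Only the lines that attain the minimum somewhere contribute to roots; other lines are dominated. Here the surviving (envelope) indices are i = 3, i = 2, i = 1, i = 0.
Intersections between consecutive envelope lines give the roots: for adjacent envelope indices i < j the intersection is x = (a_i − a_j) / (j − i). Reading off the sorted break points: {-4, -2, 3}.
Verification: at each break x_0, at least two indices attain the minimum of min_i(a_i + i · x_0).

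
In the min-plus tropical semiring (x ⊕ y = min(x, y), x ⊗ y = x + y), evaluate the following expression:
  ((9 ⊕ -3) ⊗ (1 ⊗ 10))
((9 ⊕ -3) ⊗ (1 ⊗ 10)) = 8

Expand innermost to outermost. Recall ⊕ takes the minimum of its arguments and ⊗ takes their sum. Working out the expression ((9 ⊕ -3) ⊗ (1 ⊗ 10)) gives 8.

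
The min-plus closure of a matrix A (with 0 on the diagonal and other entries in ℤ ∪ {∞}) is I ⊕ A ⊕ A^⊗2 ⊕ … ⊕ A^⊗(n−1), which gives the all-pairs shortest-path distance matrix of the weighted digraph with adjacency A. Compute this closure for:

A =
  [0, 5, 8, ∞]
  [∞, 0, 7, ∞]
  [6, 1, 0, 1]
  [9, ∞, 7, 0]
Closure =
  [0, 5, 8, 9]
  [13, 0, 7, 8]
  [6, 1, 0, 1]
  [9, 8, 7, 0]

This is the Floyd-Warshall all-pairs shortest-path computation. For each intermediate vertex k = 0, 1, …, 3, update dist[i][j] ← min(dist[i][j], dist[i][k] + dist[k][j]). The final matrix gives, for each (i, j), the minimum total weight of any directed path from i to j (possibly empty when i = j).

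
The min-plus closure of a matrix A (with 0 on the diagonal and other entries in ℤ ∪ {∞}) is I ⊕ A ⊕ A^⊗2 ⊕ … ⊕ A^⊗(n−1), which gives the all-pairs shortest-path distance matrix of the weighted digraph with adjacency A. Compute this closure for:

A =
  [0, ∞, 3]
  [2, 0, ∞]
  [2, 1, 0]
Closure =
  [0, 4, 3]
  [2, 0, 5]
  [2, 1, 0]

This is the Floyd-Warshall all-pairs shortest-path computation. For each intermediate vertex k = 0, 1, …, 2, update dist[i][j] ← min(dist[i][j], dist[i][k] + dist[k][j]). The final matrix gives, for each (i, j), the minimum total weight of any directed path from i to j (possibly empty when i = j).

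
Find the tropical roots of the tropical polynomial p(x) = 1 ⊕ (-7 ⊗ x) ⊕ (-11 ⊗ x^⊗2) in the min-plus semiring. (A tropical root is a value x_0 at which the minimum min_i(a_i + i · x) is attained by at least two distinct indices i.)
Roots: {4, 8}

Each tropical root is a break point of the lower envelope of the lines y = a_i + i · x (there are 3 lines, with slopes 0, 1, ..., 2). Only the lines that attain the minimum somewhere contribute to roots; other lines are dominated. Here the surviving (envelope) indices are i = 2, i = 1, i = 0.
Intersections between consecutive envelope lines give the roots: for adjacent envelope indices i < j the intersection is x = (a_i − a_j) / (j − i). Reading off the sorted break points: {4, 8}.
Verification: at each break x_0, at least two indices attain the minimum of min_i(a_i + i · x_0).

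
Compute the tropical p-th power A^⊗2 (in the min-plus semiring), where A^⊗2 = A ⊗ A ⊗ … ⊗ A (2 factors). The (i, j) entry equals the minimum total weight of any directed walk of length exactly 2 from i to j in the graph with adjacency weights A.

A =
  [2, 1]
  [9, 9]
A^⊗2 =
  [4, 3]
  [11, 10]

Each entry (A^⊗2)_ij equals the minimum over all length-2 walks i = v_0 → v_1 → … → v_2 = j of Σ_t A[v_t][v_{t+1}]. For example, for (i, j) = (0, 1) we minimise over 2 possible intermediate vertex sequences; the minimum is 3, attained along the walk 0 → 0 → 1.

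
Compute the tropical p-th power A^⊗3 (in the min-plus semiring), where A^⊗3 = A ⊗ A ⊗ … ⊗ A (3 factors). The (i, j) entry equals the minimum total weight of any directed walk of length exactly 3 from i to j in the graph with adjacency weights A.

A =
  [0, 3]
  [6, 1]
A^⊗3 =
  [0, 3]
  [6, 3]

Each entry (A^⊗3)_ij equals the minimum over all length-3 walks i = v_0 → v_1 → … → v_3 = j of Σ_t A[v_t][v_{t+1}]. For example, for (i, j) = (0, 1) we minimise over 4 possible intermediate vertex sequences; the minimum is 3, attained along the walk 0 → 0 → 0 → 1.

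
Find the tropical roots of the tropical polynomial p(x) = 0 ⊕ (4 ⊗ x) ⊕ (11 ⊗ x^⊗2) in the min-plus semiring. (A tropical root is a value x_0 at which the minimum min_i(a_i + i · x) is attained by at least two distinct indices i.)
Roots: {-7, -4}

Each tropical root is a break point of the lower envelope of the lines y = a_i + i · x (there are 3 lines, with slopes 0, 1, ..., 2). Only the lines that attain the minimum somewhere contribute to roots; other lines are dominated. Here the surviving (envelope) indices are i = 2, i = 1, i = 0.
Intersections between consecutive envelope lines give the roots: for adjacent envelope indices i < j the intersection is x = (a_i − a_j) / (j − i). Reading off the sorted break points: {-7, -4}.
Verification: at each break x_0, at least two indices attain the minimum of min_i(a_i + i · x_0).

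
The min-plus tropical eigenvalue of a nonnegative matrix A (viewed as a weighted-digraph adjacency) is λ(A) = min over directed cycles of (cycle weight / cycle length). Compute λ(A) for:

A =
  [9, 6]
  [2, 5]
λ(A) = 4

Enumerate directed cycles and compute their means (weight / length). Sample:
  cycle 0 → 0: weight = 9, length = 1, mean = 9/1 ≈ 9.000
  cycle 1 → 1: weight = 5, length = 1, mean = 5/1 ≈ 5.000
  cycle 0 → 1 → 0: weight = 8, length = 2, mean = 8/2 ≈ 4.000
  cycle 1 → 0 → 1: weight = 8, length = 2, mean = 8/2 ≈ 4.000
Minimum mean = 4.000, attained e.g. along the cycle 0 → 1 → 0 with weight 8 and length 2. So λ(A) = 8/2 = 4.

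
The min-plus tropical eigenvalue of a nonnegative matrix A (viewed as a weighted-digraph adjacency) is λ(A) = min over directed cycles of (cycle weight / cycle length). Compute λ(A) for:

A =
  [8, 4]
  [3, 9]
λ(A) = 7/2

Enumerate directed cycles and compute their means (weight / length). Sample:
  cycle 0 → 0: weight = 8, length = 1, mean = 8/1 ≈ 8.000
  cycle 1 → 1: weight = 9, length = 1, mean = 9/1 ≈ 9.000
  cycle 0 → 1 → 0: weight = 7, length = 2, mean = 7/2 ≈ 3.500
  cycle 1 → 0 → 1: weight = 7, length = 2, mean = 7/2 ≈ 3.500
Minimum mean = 3.500, attained e.g. along the cycle 0 → 1 → 0 with weight 7 and length 2. So λ(A) = 7/2 = 7/2.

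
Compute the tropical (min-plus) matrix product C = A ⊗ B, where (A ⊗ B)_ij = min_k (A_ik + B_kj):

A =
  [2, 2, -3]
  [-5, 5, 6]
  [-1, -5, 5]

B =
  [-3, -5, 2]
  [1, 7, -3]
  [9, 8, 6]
A ⊗ B =
  [-1, -3, -1]
  [-8, -10, -3]
  [-4, -6, -8]

Apply the min-plus product entry-by-entry:
  C[0][0] = min over k of (A[0][0] + B[0][0] = 2 + -3 = -1, A[0][1] + B[1][0] = 2 + 1 = 3, A[0][2] + B[2][0] = -3 + 9 = 6) = -1 (attained at k = 0)
  C[0][1] = min over k of (A[0][0] + B[0][1] = 2 + -5 = -3, A[0][1] + B[1][1] = 2 + 7 = 9, A[0][2] + B[2][1] = -3 + 8 = 5) = -3 (attained at k = 0)
  C[0][2] = min over k of (A[0][0] + B[0][2] = 2 + 2 = 4, A[0][1] + B[1][2] = 2 + -3 = -1, A[0][2] + B[2][2] = -3 + 6 = 3) = -1 (attained at k = 1)
  C[1][0] = min over k of (A[1][0] + B[0][0] = -5 + -3 = -8, A[1][1] + B[1][0] = 5 + 1 = 6, A[1][2] + B[2][0] = 6 + 9 = 15) = -8 (attained at k = 0)
  C[1][1] = min over k of (A[1][0] + B[0][1] = -5 + -5 = -10, A[1][1] + B[1][1] = 5 + 7 = 12, A[1][2] + B[2][1] = 6 + 8 = 14) = -10 (attained at k = 0)
  C[1][2] = min over k of (A[1][0] + B[0][2] = -5 + 2 = -3, A[1][1] + B[1][2] = 5 + -3 = 2, A[1][2] + B[2][2] = 6 + 6 = 12) = -3 (attained at k = 0)
  C[2][0] = min over k of (A[2][0] + B[0][0] = -1 + -3 = -4, A[2][1] + B[1][0] = -5 + 1 = -4, A[2][2] + B[2][0] = 5 + 9 = 14) = -4 (attained at k = 0)
  C[2][1] = min over k of (A[2][0] + B[0][1] = -1 + -5 = -6, A[2][1] + B[1][1] = -5 + 7 = 2, A[2][2] + B[2][1] = 5 + 8 = 13) = -6 (attained at k = 0)
  C[2][2] = min over k of (A[2][0] + B[0][2] = -1 + 2 = 1, A[2][1] + B[1][2] = -5 + -3 = -8, A[2][2] + B[2][2] = 5 + 6 = 11) = -8 (attained at k = 1)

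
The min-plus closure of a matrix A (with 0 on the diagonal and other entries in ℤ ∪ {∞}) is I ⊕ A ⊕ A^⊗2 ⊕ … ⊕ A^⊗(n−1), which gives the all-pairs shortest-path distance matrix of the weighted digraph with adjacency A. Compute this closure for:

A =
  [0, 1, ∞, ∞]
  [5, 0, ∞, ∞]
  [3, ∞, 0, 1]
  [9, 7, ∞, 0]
Closure =
  [0, 1, ∞, ∞]
  [5, 0, ∞, ∞]
  [3, 4, 0, 1]
  [9, 7, ∞, 0]

This is the Floyd-Warshall all-pairs shortest-path computation. For each intermediate vertex k = 0, 1, …, 3, update dist[i][j] ← min(dist[i][j], dist[i][k] + dist[k][j]). The final matrix gives, for each (i, j), the minimum total weight of any directed path from i to j (possibly empty when i = j).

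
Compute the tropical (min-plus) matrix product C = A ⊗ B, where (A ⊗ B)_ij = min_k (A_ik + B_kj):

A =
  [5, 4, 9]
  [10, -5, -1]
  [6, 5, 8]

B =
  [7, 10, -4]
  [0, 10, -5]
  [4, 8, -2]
A ⊗ B =
  [4, 14, -1]
  [-5, 5, -10]
  [5, 15, 0]

Apply the min-plus product entry-by-entry:
  C[0][0] = min over k of (A[0][0] + B[0][0] = 5 + 7 = 12, A[0][1] + B[1][0] = 4 + 0 = 4, A[0][2] + B[2][0] = 9 + 4 = 13) = 4 (attained at k = 1)
  C[0][1] = min over k of (A[0][0] + B[0][1] = 5 + 10 = 15, A[0][1] + B[1][1] = 4 + 10 = 14, A[0][2] + B[2][1] = 9 + 8 = 17) = 14 (attained at k = 1)
  C[0][2] = min over k of (A[0][0] + B[0][2] = 5 + -4 = 1, A[0][1] + B[1][2] = 4 + -5 = -1, A[0][2] + B[2][2] = 9 + -2 = 7) = -1 (attained at k = 1)
  C[1][0] = min over k of (A[1][0] + B[0][0] = 10 + 7 = 17, A[1][1] + B[1][0] = -5 + 0 = -5, A[1][2] + B[2][0] = -1 + 4 = 3) = -5 (attained at k = 1)
  C[1][1] = min over k of (A[1][0] + B[0][1] = 10 + 10 = 20, A[1][1] + B[1][1] = -5 + 10 = 5, A[1][2] + B[2][1] = -1 + 8 = 7) = 5 (attained at k = 1)
  C[1][2] = min over k of (A[1][0] + B[0][2] = 10 + -4 = 6, A[1][1] + B[1][2] = -5 + -5 = -10, A[1][2] + B[2][2] = -1 + -2 = -3) = -10 (attained at k = 1)
  C[2][0] = min over k of (A[2][0] + B[0][0] = 6 + 7 = 13, A[2][1] + B[1][0] = 5 + 0 = 5, A[2][2] + B[2][0] = 8 + 4 = 12) = 5 (attained at k = 1)
  C[2][1] = min over k of (A[2][0] + B[0][1] = 6 + 10 = 16, A[2][1] + B[1][1] = 5 + 10 = 15, A[2][2] + B[2][1] = 8 + 8 = 16) = 15 (attained at k = 1)
  C[2][2] = min over k of (A[2][0] + B[0][2] = 6 + -4 = 2, A[2][1] + B[1][2] = 5 + -5 = 0, A[2][2] + B[2][2] = 8 + -2 = 6) = 0 (attained at k = 1)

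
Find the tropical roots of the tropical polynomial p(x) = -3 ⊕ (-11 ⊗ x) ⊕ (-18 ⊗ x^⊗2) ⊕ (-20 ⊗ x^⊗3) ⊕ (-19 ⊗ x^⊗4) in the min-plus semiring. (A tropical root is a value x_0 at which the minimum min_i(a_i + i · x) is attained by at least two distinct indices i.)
Roots: {-1, 2, 7, 8}

Each tropical root is a break point of the lower envelope of the lines y = a_i + i · x (there are 5 lines, with slopes 0, 1, ..., 4). Only the lines that attain the minimum somewhere contribute to roots; other lines are dominated. Here the surviving (envelope) indices are i = 4, i = 3, i = 2, i = 1, i = 0.
Intersections between consecutive envelope lines give the roots: for adjacent envelope indices i < j the intersection is x = (a_i − a_j) / (j − i). Reading off the sorted break points: {-1, 2, 7, 8}.
Verification: at each break x_0, at least two indices attain the minimum of min_i(a_i + i · x_0).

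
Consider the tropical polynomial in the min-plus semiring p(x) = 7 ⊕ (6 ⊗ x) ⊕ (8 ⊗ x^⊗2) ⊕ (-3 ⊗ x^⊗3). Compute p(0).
p(0) = -3

A tropical monomial a ⊗ x^⊗i evaluates to a + i · x. Evaluating each term at x = 0:
  Term 0 contributes 7 + 0 · 0 = 7
  Term 1 contributes 6 + 1 · 0 = 6
  Term 2 contributes 8 + 2 · 0 = 8
  Term 3 contributes -3 + 3 · 0 = -3
p(0) = ⊕ of these = min[7, 6, 8, -3] = -3.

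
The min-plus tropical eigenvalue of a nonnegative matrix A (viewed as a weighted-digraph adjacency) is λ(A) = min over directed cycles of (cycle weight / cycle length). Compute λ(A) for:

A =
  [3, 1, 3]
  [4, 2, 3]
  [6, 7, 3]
λ(A) = 2

Enumerate directed cycles and compute their means (weight / length). Sample:
  cycle 0 → 0: weight = 3, length = 1, mean = 3/1 ≈ 3.000
  cycle 1 → 1: weight = 2, length = 1, mean = 2/1 ≈ 2.000
  cycle 2 → 2: weight = 3, length = 1, mean = 3/1 ≈ 3.000
  cycle 0 → 1 → 0: weight = 5, length = 2, mean = 5/2 ≈ 2.500
  cycle 0 → 2 → 0: weight = 9, length = 2, mean = 9/2 ≈ 4.500
  cycle 1 → 0 → 1: weight = 5, length = 2, mean = 5/2 ≈ 2.500
Minimum mean = 2.000, attained e.g. along the cycle 1 → 1 with weight 2 and length 1. So λ(A) = 2/1 = 2.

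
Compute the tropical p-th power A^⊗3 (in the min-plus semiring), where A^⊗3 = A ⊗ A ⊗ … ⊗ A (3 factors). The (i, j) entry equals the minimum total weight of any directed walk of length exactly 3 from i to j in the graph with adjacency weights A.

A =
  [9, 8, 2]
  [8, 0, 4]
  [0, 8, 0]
A^⊗3 =
  [2, 8, 2]
  [4, 0, 4]
  [0, 8, 0]

Each entry (A^⊗3)_ij equals the minimum over all length-3 walks i = v_0 → v_1 → … → v_3 = j of Σ_t A[v_t][v_{t+1}]. For example, for (i, j) = (0, 2) we minimise over 9 possible intermediate vertex sequences; the minimum is 2, attained along the walk 0 → 2 → 2 → 2.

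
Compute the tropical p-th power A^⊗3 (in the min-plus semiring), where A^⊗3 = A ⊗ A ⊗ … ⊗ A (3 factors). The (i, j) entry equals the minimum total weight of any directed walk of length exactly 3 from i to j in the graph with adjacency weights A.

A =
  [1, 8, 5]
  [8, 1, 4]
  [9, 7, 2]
A^⊗3 =
  [3, 10, 7]
  [10, 3, 6]
  [11, 9, 6]

Each entry (A^⊗3)_ij equals the minimum over all length-3 walks i = v_0 → v_1 → … → v_3 = j of Σ_t A[v_t][v_{t+1}]. For example, for (i, j) = (0, 2) we minimise over 9 possible intermediate vertex sequences; the minimum is 7, attained along the walk 0 → 0 → 0 → 2.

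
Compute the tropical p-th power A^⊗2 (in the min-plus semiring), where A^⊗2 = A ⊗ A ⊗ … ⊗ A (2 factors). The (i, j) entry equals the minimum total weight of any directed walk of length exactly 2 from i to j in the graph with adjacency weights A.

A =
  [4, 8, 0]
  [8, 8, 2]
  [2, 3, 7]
A^⊗2 =
  [2, 3, 4]
  [4, 5, 8]
  [6, 10, 2]

Each entry (A^⊗2)_ij equals the minimum over all length-2 walks i = v_0 → v_1 → … → v_2 = j of Σ_t A[v_t][v_{t+1}]. For example, for (i, j) = (0, 2) we minimise over 3 possible intermediate vertex sequences; the minimum is 4, attained along the walk 0 → 0 → 2.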